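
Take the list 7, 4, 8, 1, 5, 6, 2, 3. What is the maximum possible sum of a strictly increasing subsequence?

15

Let S[i] be the best sum of a strictly increasing subsequence ending at i:
i:      1  2  3  4  5  6  7  8
a[i]:   7  4  8  1  5  6  2  3
S:      7  4 15  1  9 15  3  6
Maximum is 15 (e.g. 7 + 8).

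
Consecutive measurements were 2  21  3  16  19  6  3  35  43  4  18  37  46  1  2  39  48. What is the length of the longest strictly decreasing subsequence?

Let dp[i] be the longest strictly decreasing subsequence ending at i:
i:      1  2  3  4  5  6  7  8  9 10 11 12 13 14 15 16 17
a[i]:   2 21  3 16 19  6  3 35 43  4 18 37 46  1  2 39 48
dp:     1  1  2  2  2  3  4  1  1  4  3  2  1  5  5  2  1
Maximum is 5.

5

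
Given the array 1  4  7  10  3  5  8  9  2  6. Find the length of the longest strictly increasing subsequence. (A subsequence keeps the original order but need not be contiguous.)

5

Let dp[i] be the length of the longest such subsequence ending at index i:
i:      1  2  3  4  5  6  7  8  9 10
a[i]:   1  4  7 10  3  5  8  9  2  6
dp:     1  2  3  4  2  3  4  5  2  4
Maximum dp value is 5.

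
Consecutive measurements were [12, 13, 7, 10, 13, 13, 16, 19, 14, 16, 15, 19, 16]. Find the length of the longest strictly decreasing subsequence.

Negate each value so 'decreasing' becomes 'increasing', then run patience tails on the negated sequence:
-12 → extends → [-12]
-13 → replaces -12 → [-13]
-7 → extends → [-13, -7]
-10 → replaces -7 → [-13, -10]
-13 → already a tail → [-13, -10]
-13 → already a tail → [-13, -10]
-16 → replaces -13 → [-16, -10]
-19 → replaces -16 → [-19, -10]
-14 → replaces -10 → [-19, -14]
-16 → replaces -14 → [-19, -16]
-15 → extends → [-19, -16, -15]
-19 → already a tail → [-19, -16, -15]
-16 → already a tail → [-19, -16, -15]
Three tails, so the longest strictly decreasing subsequence of the original has length 3.

3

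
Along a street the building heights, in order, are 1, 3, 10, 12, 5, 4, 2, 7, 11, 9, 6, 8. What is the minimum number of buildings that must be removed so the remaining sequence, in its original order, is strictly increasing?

7

Fewest deletions = n − (longest strictly increasing subsequence).
Patience tails:
1 → extends → [1]
3 → extends → [1, 3]
10 → extends → [1, 3, 10]
12 → extends → [1, 3, 10, 12]
5 → replaces 10 → [1, 3, 5, 12]
4 → replaces 5 → [1, 3, 4, 12]
2 → replaces 3 → [1, 2, 4, 12]
7 → replaces 12 → [1, 2, 4, 7]
11 → extends → [1, 2, 4, 7, 11]
9 → replaces 11 → [1, 2, 4, 7, 9]
6 → replaces 7 → [1, 2, 4, 6, 9]
8 → replaces 9 → [1, 2, 4, 6, 8]
Longest strictly increasing subsequence has length 5, so deletions = 12 − 5 = 7.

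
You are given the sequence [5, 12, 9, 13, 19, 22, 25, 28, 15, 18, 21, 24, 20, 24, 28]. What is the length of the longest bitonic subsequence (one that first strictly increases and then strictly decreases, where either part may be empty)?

inc[i] = longest strictly increasing subsequence ending at i; dec[i] = longest strictly decreasing subsequence starting at i:
i:      1  2  3  4  5  6  7  8  9 10 11 12 13 14 15
a[i]:   5 12  9 13 19 22 25 28 15 18 21 24 20 24 28
inc:    1  2  2  3  4  5  6  7  4  5  6  7  6  7  8
dec:    1  2  1  1  2  3  3  3  1  1  2  2  1  1  1
Best peak at i=8 (value 28): inc=7, dec=3, length 7+3−1 = 9.

9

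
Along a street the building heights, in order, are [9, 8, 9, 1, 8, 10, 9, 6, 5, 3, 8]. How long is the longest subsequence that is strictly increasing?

3

Let dp[i] be the length of the longest such subsequence ending at index i:
i:      1  2  3  4  5  6  7  8  9 10 11
a[i]:   9  8  9  1  8 10  9  6  5  3  8
dp:     1  1  2  1  2  3  3  2  2  2  3
Maximum dp value is 3.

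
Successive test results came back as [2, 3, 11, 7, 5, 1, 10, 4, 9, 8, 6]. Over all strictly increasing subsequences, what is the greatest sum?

22

Let S[i] be the best sum of a strictly increasing subsequence ending at i:
i:      1  2  3  4  5  6  7  8  9 10 11
a[i]:   2  3 11  7  5  1 10  4  9  8  6
S:      2  5 16 12 10  1 22  9 21 20 16
Maximum is 22 (e.g. 2 + 3 + 7 + 10).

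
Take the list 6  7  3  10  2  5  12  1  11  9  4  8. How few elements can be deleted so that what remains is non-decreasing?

8

Fewest deletions = n − (longest non-decreasing subsequence).
i:      1  2  3  4  5  6  7  8  9 10 11 12
a[i]:   6  7  3 10  2  5 12  1 11  9  4  8
dp:     1  2  1  3  1  2  4  1  4  3  2  3
max dp = 4, so deletions = 12 − 4 = 8.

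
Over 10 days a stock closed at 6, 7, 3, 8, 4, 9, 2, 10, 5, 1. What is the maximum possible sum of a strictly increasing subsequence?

40

Let S[i] be the best sum of a strictly increasing subsequence ending at i:
i:      1  2  3  4  5  6  7  8  9 10
a[i]:   6  7  3  8  4  9  2 10  5  1
S:      6 13  3 21  7 30  2 40 12  1
Maximum is 40 (e.g. 6 + 7 + 8 + 9 + 10).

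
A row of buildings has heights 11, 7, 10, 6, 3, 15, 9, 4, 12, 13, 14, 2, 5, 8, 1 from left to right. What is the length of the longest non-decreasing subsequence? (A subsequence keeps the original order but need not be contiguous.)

Let dp[i] be the length of the longest such subsequence ending at index i:
i:      1  2  3  4  5  6  7  8  9 10 11 12 13 14 15
a[i]:  11  7 10  6  3 15  9  4 12 13 14  2  5  8  1
dp:     1  1  2  1  1  3  2  2  3  4  5  1  3  4  1
Maximum dp value is 5.

5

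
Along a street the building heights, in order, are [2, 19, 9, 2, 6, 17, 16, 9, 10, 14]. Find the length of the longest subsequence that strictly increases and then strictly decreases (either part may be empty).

5

inc[i] = longest strictly increasing subsequence ending at i; dec[i] = longest strictly decreasing subsequence starting at i:
i:      1  2  3  4  5  6  7  8  9 10
a[i]:   2 19  9  2  6 17 16  9 10 14
inc:    1  2  2  1  2  3  3  3  4  5
dec:    1  4  2  1  1  3  2  1  1  1
Best peak at i=2 (value 19): inc=2, dec=4, length 2+4−1 = 5.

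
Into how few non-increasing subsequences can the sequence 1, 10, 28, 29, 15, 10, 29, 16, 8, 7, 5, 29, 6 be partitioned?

5

The minimum number of non-increasing subsequences covering a sequence equals the length of its longest strictly increasing subsequence.
LIS length is 5 (e.g. 1, 10, 15, 16, 29), so 5 piles are needed.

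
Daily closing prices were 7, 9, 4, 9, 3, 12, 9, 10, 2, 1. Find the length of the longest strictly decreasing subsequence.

Let dp[i] be the longest strictly decreasing subsequence ending at i:
i:      1  2  3  4  5  6  7  8  9 10
a[i]:   7  9  4  9  3 12  9 10  2  1
dp:     1  1  2  1  3  1  2  2  4  5
Maximum is 5.

5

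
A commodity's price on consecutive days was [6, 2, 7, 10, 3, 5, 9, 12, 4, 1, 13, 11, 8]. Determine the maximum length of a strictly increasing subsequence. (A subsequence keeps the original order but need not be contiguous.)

6

Track the smallest tail for each achievable length (strict):
6 → extends → [6]
2 → replaces 6 → [2]
7 → extends → [2, 7]
10 → extends → [2, 7, 10]
3 → replaces 7 → [2, 3, 10]
5 → replaces 10 → [2, 3, 5]
9 → extends → [2, 3, 5, 9]
12 → extends → [2, 3, 5, 9, 12]
4 → replaces 5 → [2, 3, 4, 9, 12]
1 → replaces 2 → [1, 3, 4, 9, 12]
13 → extends → [1, 3, 4, 9, 12, 13]
11 → replaces 12 → [1, 3, 4, 9, 11, 13]
8 → replaces 9 → [1, 3, 4, 8, 11, 13]
Six tails, so the longest strictly increasing subsequence has length 6 (e.g. 2, 3, 5, 9, 12, 13).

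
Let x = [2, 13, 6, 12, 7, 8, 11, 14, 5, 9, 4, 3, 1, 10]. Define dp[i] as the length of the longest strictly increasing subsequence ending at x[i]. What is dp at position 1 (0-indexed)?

dp[i] = 1 + max{dp[j] : j<i, x[j]<x[i]} (or 1 if no such j):
i:      0  1  2  3  4  5  6  7  8  9 10 11 12 13
x[i]:   2 13  6 12  7  8 11 14  5  9  4  3  1 10
dp:     1  2  2  3  3  4  5  6  2  5  2  2  1  6
At index 1 the value is 2.

2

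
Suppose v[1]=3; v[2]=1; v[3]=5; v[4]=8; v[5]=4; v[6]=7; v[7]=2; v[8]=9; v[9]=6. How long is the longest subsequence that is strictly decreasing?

3

Let dp[i] be the longest strictly decreasing subsequence ending at i:
i:     1 2 3 4 5 6 7 8 9
v[i]:  3 1 5 8 4 7 2 9 6
dp:    1 2 1 1 2 2 3 1 3
Maximum is 3.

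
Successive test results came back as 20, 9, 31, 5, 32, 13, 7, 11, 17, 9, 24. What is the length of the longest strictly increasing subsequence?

Let dp[i] be the length of the longest such subsequence ending at index i:
i:      1  2  3  4  5  6  7  8  9 10 11
a[i]:  20  9 31  5 32 13  7 11 17  9 24
dp:     1  1  2  1  3  2  2  3  4  3  5
Maximum dp value is 5.

5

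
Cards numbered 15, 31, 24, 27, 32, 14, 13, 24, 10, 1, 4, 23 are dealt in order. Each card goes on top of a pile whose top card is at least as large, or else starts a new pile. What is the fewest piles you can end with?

Place each on the leftmost legal pile:
15 → new pile 1 (tops now [15])
31 → new pile 2 (tops now [15, 31])
24 → pile 2 (tops now [15, 24])
27 → new pile 3 (tops now [15, 24, 27])
32 → new pile 4 (tops now [15, 24, 27, 32])
14 → pile 1 (tops now [14, 24, 27, 32])
13 → pile 1 (tops now [13, 24, 27, 32])
24 → pile 2 (tops now [13, 24, 27, 32])
10 → pile 1 (tops now [10, 24, 27, 32])
1 → pile 1 (tops now [1, 24, 27, 32])
4 → pile 2 (tops now [1, 4, 27, 32])
23 → pile 3 (tops now [1, 4, 23, 32])
Four piles.

4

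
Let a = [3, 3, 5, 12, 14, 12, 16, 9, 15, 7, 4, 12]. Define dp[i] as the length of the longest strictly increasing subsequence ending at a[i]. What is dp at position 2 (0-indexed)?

2

dp[i] = 1 + max{dp[j] : j<i, a[j]<a[i]} (or 1 if no such j):
i:      0  1  2  3  4  5  6  7  8  9 10 11
a[i]:   3  3  5 12 14 12 16  9 15  7  4 12
dp:     1  1  2  3  4  3  5  3  5  3  2  4
At index 2 the value is 2.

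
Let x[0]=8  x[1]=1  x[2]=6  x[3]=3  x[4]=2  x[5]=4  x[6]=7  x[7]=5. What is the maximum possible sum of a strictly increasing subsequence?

15

Let S[i] be the best sum of a strictly increasing subsequence ending at i:
i:      0  1  2  3  4  5  6  7
x[i]:   8  1  6  3  2  4  7  5
S:      8  1  7  4  3  8 15 13
Maximum is 15 (e.g. 1 + 3 + 4 + 7).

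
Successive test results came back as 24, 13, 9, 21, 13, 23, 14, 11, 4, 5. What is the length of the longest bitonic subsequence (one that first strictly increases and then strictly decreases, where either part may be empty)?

6

inc[i] = longest strictly increasing subsequence ending at i; dec[i] = longest strictly decreasing subsequence starting at i:
i:      1  2  3  4  5  6  7  8  9 10
a[i]:  24 13  9 21 13 23 14 11  4  5
inc:    1  1  1  2  2  3  3  2  1  2
dec:    5  3  2  4  3  4  3  2  1  1
Best peak at i=6 (value 23): inc=3, dec=4, length 3+4−1 = 6.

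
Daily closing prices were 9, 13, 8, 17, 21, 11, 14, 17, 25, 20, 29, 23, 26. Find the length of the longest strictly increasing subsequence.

Let dp[i] be the length of the longest such subsequence ending at index i:
i:      1  2  3  4  5  6  7  8  9 10 11 12 13
a[i]:   9 13  8 17 21 11 14 17 25 20 29 23 26
dp:     1  2  1  3  4  2  3  4  5  5  6  6  7
Maximum dp value is 7.

7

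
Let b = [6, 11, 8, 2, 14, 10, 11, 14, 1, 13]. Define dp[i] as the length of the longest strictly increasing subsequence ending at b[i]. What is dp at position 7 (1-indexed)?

4

dp[i] = 1 + max{dp[j] : j<i, b[j]<b[i]} (or 1 if no such j):
i:      1  2  3  4  5  6  7  8  9 10
b[i]:   6 11  8  2 14 10 11 14  1 13
dp:     1  2  2  1  3  3  4  5  1  5
At index 7 the value is 4.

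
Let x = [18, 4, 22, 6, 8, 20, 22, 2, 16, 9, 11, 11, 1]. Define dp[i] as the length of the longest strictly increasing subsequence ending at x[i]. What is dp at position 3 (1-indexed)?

2

dp[i] = 1 + max{dp[j] : j<i, x[j]<x[i]} (or 1 if no such j):
i:      1  2  3  4  5  6  7  8  9 10 11 12 13
x[i]:  18  4 22  6  8 20 22  2 16  9 11 11  1
dp:     1  1  2  2  3  4  5  1  4  4  5  5  1
At index 3 the value is 2.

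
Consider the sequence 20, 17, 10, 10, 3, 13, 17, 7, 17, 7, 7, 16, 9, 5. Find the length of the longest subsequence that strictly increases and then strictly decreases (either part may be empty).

inc[i] = longest strictly increasing subsequence ending at i; dec[i] = longest strictly decreasing subsequence starting at i:
i:      1  2  3  4  5  6  7  8  9 10 11 12 13 14
a[i]:  20 17 10 10  3 13 17  7 17  7  7 16  9  5
inc:    1  1  1  1  1  2  3  2  3  2  2  3  3  2
dec:    5  4  3  3  1  3  4  2  4  2  2  3  2  1
Best peak at i=7 (value 17): inc=3, dec=4, length 3+4−1 = 6.

6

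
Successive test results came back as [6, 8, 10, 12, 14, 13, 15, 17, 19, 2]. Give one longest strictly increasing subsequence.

Patience tails give the LIS length; then backtrack through the dp parents:
6 → extends → [6]
8 → extends → [6, 8]
10 → extends → [6, 8, 10]
12 → extends → [6, 8, 10, 12]
14 → extends → [6, 8, 10, 12, 14]
13 → replaces 14 → [6, 8, 10, 12, 13]
15 → extends → [6, 8, 10, 12, 13, 15]
17 → extends → [6, 8, 10, 12, 13, 15, 17]
19 → extends → [6, 8, 10, 12, 13, 15, 17, 19]
2 → replaces 6 → [2, 8, 10, 12, 13, 15, 17, 19]
Length 8; one witness is 6, 8, 10, 12, 14, 15, 17, 19.

6, 8, 10, 12, 14, 15, 17, 19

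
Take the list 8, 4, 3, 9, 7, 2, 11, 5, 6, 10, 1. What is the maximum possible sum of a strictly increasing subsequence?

Let S[i] be the best sum of a strictly increasing subsequence ending at i:
i:      1  2  3  4  5  6  7  8  9 10 11
a[i]:   8  4  3  9  7  2 11  5  6 10  1
S:      8  4  3 17 11  2 28  9 15 27  1
Maximum is 28 (e.g. 8 + 9 + 11).

28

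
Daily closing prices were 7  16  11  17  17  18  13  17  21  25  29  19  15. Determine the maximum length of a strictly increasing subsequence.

Track the smallest tail for each achievable length (strict):
7 → extends → [7]
16 → extends → [7, 16]
11 → replaces 16 → [7, 11]
17 → extends → [7, 11, 17]
17 → already a tail → [7, 11, 17]
18 → extends → [7, 11, 17, 18]
13 → replaces 17 → [7, 11, 13, 18]
17 → replaces 18 → [7, 11, 13, 17]
21 → extends → [7, 11, 13, 17, 21]
25 → extends → [7, 11, 13, 17, 21, 25]
29 → extends → [7, 11, 13, 17, 21, 25, 29]
19 → replaces 21 → [7, 11, 13, 17, 19, 25, 29]
15 → replaces 17 → [7, 11, 13, 15, 19, 25, 29]
Seven tails, so the longest strictly increasing subsequence has length 7 (e.g. 7, 16, 17, 18, 21, 25, 29).

7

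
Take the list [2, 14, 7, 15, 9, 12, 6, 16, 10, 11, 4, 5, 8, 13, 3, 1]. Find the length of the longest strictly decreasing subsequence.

6

Negate each value so 'decreasing' becomes 'increasing', then run patience tails on the negated sequence:
-2 → extends → [-2]
-14 → replaces -2 → [-14]
-7 → extends → [-14, -7]
-15 → replaces -14 → [-15, -7]
-9 → replaces -7 → [-15, -9]
-12 → replaces -9 → [-15, -12]
-6 → extends → [-15, -12, -6]
-16 → replaces -15 → [-16, -12, -6]
-10 → replaces -6 → [-16, -12, -10]
-11 → replaces -10 → [-16, -12, -11]
-4 → extends → [-16, -12, -11, -4]
-5 → replaces -4 → [-16, -12, -11, -5]
-8 → replaces -5 → [-16, -12, -11, -8]
-13 → replaces -12 → [-16, -13, -11, -8]
-3 → extends → [-16, -13, -11, -8, -3]
-1 → extends → [-16, -13, -11, -8, -3, -1]
Six tails, so the longest strictly decreasing subsequence of the original has length 6.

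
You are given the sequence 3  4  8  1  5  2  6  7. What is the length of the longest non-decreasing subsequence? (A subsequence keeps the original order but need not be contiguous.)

Track the smallest tail for each achievable length (allowing ties):
3 → extends → [3]
4 → extends → [3, 4]
8 → extends → [3, 4, 8]
1 → replaces 3 → [1, 4, 8]
5 → replaces 8 → [1, 4, 5]
2 → replaces 4 → [1, 2, 5]
6 → extends → [1, 2, 5, 6]
7 → extends → [1, 2, 5, 6, 7]
Five tails, so the longest non-decreasing subsequence has length 5 (e.g. 3, 4, 5, 6, 7).

5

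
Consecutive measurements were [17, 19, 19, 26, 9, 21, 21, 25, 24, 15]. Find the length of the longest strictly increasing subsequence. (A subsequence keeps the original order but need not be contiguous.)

Let dp[i] be the length of the longest such subsequence ending at index i:
i:      1  2  3  4  5  6  7  8  9 10
a[i]:  17 19 19 26  9 21 21 25 24 15
dp:     1  2  2  3  1  3  3  4  4  2
Maximum dp value is 4.

4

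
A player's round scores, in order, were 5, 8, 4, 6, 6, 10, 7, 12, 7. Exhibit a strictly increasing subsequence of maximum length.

5, 8, 10, 12

Patience tails give the LIS length; then backtrack through the dp parents:
5 → extends → [5]
8 → extends → [5, 8]
4 → replaces 5 → [4, 8]
6 → replaces 8 → [4, 6]
6 → already a tail → [4, 6]
10 → extends → [4, 6, 10]
7 → replaces 10 → [4, 6, 7]
12 → extends → [4, 6, 7, 12]
7 → already a tail → [4, 6, 7, 12]
Length 4; one witness is 5, 8, 10, 12.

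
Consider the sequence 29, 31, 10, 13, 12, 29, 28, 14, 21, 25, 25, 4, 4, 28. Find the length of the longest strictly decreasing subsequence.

Let dp[i] be the longest strictly decreasing subsequence ending at i:
i:      1  2  3  4  5  6  7  8  9 10 11 12 13 14
a[i]:  29 31 10 13 12 29 28 14 21 25 25  4  4 28
dp:     1  1  2  2  3  2  3  4  4  4  4  5  5  3
Maximum is 5.

5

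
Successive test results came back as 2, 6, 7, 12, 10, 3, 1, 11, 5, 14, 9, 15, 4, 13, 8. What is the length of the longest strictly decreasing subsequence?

Let dp[i] be the longest strictly decreasing subsequence ending at i:
i:      1  2  3  4  5  6  7  8  9 10 11 12 13 14 15
a[i]:   2  6  7 12 10  3  1 11  5 14  9 15  4 13  8
dp:     1  1  1  1  2  3  4  2  3  1  3  1  4  2  4
Maximum is 4.

4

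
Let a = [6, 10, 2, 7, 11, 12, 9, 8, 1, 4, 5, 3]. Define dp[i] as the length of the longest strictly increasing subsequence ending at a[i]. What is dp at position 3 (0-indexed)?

2

dp[i] = 1 + max{dp[j] : j<i, a[j]<a[i]} (or 1 if no such j):
i:      0  1  2  3  4  5  6  7  8  9 10 11
a[i]:   6 10  2  7 11 12  9  8  1  4  5  3
dp:     1  2  1  2  3  4  3  3  1  2  3  2
At index 3 the value is 2.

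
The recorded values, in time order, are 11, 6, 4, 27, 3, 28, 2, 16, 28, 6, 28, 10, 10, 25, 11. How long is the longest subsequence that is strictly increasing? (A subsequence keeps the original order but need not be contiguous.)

4

Let dp[i] be the length of the longest such subsequence ending at index i:
i:      1  2  3  4  5  6  7  8  9 10 11 12 13 14 15
a[i]:  11  6  4 27  3 28  2 16 28  6 28 10 10 25 11
dp:     1  1  1  2  1  3  1  2  3  2  3  3  3  4  4
Maximum dp value is 4.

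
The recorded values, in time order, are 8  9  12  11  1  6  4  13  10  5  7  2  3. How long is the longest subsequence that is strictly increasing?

4

Track the smallest tail for each achievable length (strict):
8 → extends → [8]
9 → extends → [8, 9]
12 → extends → [8, 9, 12]
11 → replaces 12 → [8, 9, 11]
1 → replaces 8 → [1, 9, 11]
6 → replaces 9 → [1, 6, 11]
4 → replaces 6 → [1, 4, 11]
13 → extends → [1, 4, 11, 13]
10 → replaces 11 → [1, 4, 10, 13]
5 → replaces 10 → [1, 4, 5, 13]
7 → replaces 13 → [1, 4, 5, 7]
2 → replaces 4 → [1, 2, 5, 7]
3 → replaces 5 → [1, 2, 3, 7]
Four tails, so the longest strictly increasing subsequence has length 4 (e.g. 8, 9, 12, 13).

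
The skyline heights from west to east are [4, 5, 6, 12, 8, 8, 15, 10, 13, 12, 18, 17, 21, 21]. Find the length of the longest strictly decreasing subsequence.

Negate each value so 'decreasing' becomes 'increasing', then run patience tails on the negated sequence:
-4 → extends → [-4]
-5 → replaces -4 → [-5]
-6 → replaces -5 → [-6]
-12 → replaces -6 → [-12]
-8 → extends → [-12, -8]
-8 → already a tail → [-12, -8]
-15 → replaces -12 → [-15, -8]
-10 → replaces -8 → [-15, -10]
-13 → replaces -10 → [-15, -13]
-12 → extends → [-15, -13, -12]
-18 → replaces -15 → [-18, -13, -12]
-17 → replaces -13 → [-18, -17, -12]
-21 → replaces -18 → [-21, -17, -12]
-21 → already a tail → [-21, -17, -12]
Three tails, so the longest strictly decreasing subsequence of the original has length 3.

3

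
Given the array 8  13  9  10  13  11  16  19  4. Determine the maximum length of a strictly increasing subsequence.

6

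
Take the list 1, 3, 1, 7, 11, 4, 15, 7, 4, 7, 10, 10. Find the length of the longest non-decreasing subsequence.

Track the smallest tail for each achievable length (allowing ties):
1 → extends → [1]
3 → extends → [1, 3]
1 → replaces 3 → [1, 1]
7 → extends → [1, 1, 7]
11 → extends → [1, 1, 7, 11]
4 → replaces 7 → [1, 1, 4, 11]
15 → extends → [1, 1, 4, 11, 15]
7 → replaces 11 → [1, 1, 4, 7, 15]
4 → replaces 7 → [1, 1, 4, 4, 15]
7 → replaces 15 → [1, 1, 4, 4, 7]
10 → extends → [1, 1, 4, 4, 7, 10]
10 → extends → [1, 1, 4, 4, 7, 10, 10]
Seven tails, so the longest non-decreasing subsequence has length 7 (e.g. 1, 3, 7, 7, 7, 10, 10).

7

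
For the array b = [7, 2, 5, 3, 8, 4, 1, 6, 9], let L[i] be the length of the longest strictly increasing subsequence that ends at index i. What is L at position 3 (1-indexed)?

dp[i] = 1 + max{dp[j] : j<i, b[j]<b[i]} (or 1 if no such j):
i:     1 2 3 4 5 6 7 8 9
b[i]:  7 2 5 3 8 4 1 6 9
dp:    1 1 2 2 3 3 1 4 5
At index 3 the value is 2.

2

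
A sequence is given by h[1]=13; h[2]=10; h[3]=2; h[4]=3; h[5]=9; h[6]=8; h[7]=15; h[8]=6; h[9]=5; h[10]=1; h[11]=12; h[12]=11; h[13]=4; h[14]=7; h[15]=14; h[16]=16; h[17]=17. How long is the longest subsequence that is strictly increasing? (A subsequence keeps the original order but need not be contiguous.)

7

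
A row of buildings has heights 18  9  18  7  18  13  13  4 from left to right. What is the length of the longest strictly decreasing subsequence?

4

Negate each value so 'decreasing' becomes 'increasing', then run patience tails on the negated sequence:
-18 → extends → [-18]
-9 → extends → [-18, -9]
-18 → already a tail → [-18, -9]
-7 → extends → [-18, -9, -7]
-18 → already a tail → [-18, -9, -7]
-13 → replaces -9 → [-18, -13, -7]
-13 → already a tail → [-18, -13, -7]
-4 → extends → [-18, -13, -7, -4]
Four tails, so the longest strictly decreasing subsequence of the original has length 4.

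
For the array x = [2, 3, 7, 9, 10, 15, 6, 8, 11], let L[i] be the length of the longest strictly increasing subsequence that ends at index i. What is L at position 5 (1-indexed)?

5

dp[i] = 1 + max{dp[j] : j<i, x[j]<x[i]} (or 1 if no such j):
i:      1  2  3  4  5  6  7  8  9
x[i]:   2  3  7  9 10 15  6  8 11
dp:     1  2  3  4  5  6  3  4  6
At index 5 the value is 5.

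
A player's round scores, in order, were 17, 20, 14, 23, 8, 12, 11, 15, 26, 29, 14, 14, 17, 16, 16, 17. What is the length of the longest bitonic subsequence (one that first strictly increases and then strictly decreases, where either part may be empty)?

7

inc[i] = longest strictly increasing subsequence ending at i; dec[i] = longest strictly decreasing subsequence starting at i:
i:      1  2  3  4  5  6  7  8  9 10 11 12 13 14 15 16
a[i]:  17 20 14 23  8 12 11 15 26 29 14 14 17 16 16 17
inc:    1  2  1  3  1  2  2  3  4  5  3  3  4  4  4  5
dec:    4  4  3  3  1  2  1  2  3  3  1  1  2  1  1  1
Best peak at i=10 (value 29): inc=5, dec=3, length 5+3−1 = 7.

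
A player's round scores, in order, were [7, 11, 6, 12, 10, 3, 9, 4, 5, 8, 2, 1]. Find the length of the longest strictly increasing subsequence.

Let dp[i] be the length of the longest such subsequence ending at index i:
i:      1  2  3  4  5  6  7  8  9 10 11 12
a[i]:   7 11  6 12 10  3  9  4  5  8  2  1
dp:     1  2  1  3  2  1  2  2  3  4  1  1
Maximum dp value is 4.

4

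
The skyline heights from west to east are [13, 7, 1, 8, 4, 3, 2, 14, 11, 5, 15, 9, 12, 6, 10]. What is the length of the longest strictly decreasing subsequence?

Negate each value so 'decreasing' becomes 'increasing', then run patience tails on the negated sequence:
-13 → extends → [-13]
-7 → extends → [-13, -7]
-1 → extends → [-13, -7, -1]
-8 → replaces -7 → [-13, -8, -1]
-4 → replaces -1 → [-13, -8, -4]
-3 → extends → [-13, -8, -4, -3]
-2 → extends → [-13, -8, -4, -3, -2]
-14 → replaces -13 → [-14, -8, -4, -3, -2]
-11 → replaces -8 → [-14, -11, -4, -3, -2]
-5 → replaces -4 → [-14, -11, -5, -3, -2]
-15 → replaces -14 → [-15, -11, -5, -3, -2]
-9 → replaces -5 → [-15, -11, -9, -3, -2]
-12 → replaces -11 → [-15, -12, -9, -3, -2]
-6 → replaces -3 → [-15, -12, -9, -6, -2]
-10 → replaces -9 → [-15, -12, -10, -6, -2]
Five tails, so the longest strictly decreasing subsequence of the original has length 5.

5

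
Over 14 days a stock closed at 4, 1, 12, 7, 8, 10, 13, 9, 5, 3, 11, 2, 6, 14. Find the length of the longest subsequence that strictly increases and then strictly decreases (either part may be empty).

inc[i] = longest strictly increasing subsequence ending at i; dec[i] = longest strictly decreasing subsequence starting at i:
i:      1  2  3  4  5  6  7  8  9 10 11 12 13 14
a[i]:   4  1 12  7  8 10 13  9  5  3 11  2  6 14
inc:    1  1  2  2  3  4  5  4  2  2  5  2  3  6
dec:    3  1  6  4  4  5  5  4  3  2  2  1  1  1
Best peak at i=7 (value 13): inc=5, dec=5, length 5+5−1 = 9.

9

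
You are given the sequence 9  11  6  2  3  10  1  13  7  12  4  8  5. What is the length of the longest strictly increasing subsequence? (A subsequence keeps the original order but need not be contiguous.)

4

Track the smallest tail for each achievable length (strict):
9 → extends → [9]
11 → extends → [9, 11]
6 → replaces 9 → [6, 11]
2 → replaces 6 → [2, 11]
3 → replaces 11 → [2, 3]
10 → extends → [2, 3, 10]
1 → replaces 2 → [1, 3, 10]
13 → extends → [1, 3, 10, 13]
7 → replaces 10 → [1, 3, 7, 13]
12 → replaces 13 → [1, 3, 7, 12]
4 → replaces 7 → [1, 3, 4, 12]
8 → replaces 12 → [1, 3, 4, 8]
5 → replaces 8 → [1, 3, 4, 5]
Four tails, so the longest strictly increasing subsequence has length 4 (e.g. 2, 3, 10, 13).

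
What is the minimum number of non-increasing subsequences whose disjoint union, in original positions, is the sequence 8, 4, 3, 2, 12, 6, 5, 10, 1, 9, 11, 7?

Place each on the leftmost legal pile:
8 → new pile 1 (tops now [8])
4 → pile 1 (tops now [4])
3 → pile 1 (tops now [3])
2 → pile 1 (tops now [2])
12 → new pile 2 (tops now [2, 12])
6 → pile 2 (tops now [2, 6])
5 → pile 2 (tops now [2, 5])
10 → new pile 3 (tops now [2, 5, 10])
1 → pile 1 (tops now [1, 5, 10])
9 → pile 3 (tops now [1, 5, 9])
11 → new pile 4 (tops now [1, 5, 9, 11])
7 → pile 3 (tops now [1, 5, 7, 11])
Four piles.

4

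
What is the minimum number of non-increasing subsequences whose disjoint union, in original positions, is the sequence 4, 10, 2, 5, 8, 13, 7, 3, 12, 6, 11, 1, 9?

4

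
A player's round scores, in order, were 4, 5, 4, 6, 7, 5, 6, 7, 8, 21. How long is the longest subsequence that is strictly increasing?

Track the smallest tail for each achievable length (strict):
4 → extends → [4]
5 → extends → [4, 5]
4 → already a tail → [4, 5]
6 → extends → [4, 5, 6]
7 → extends → [4, 5, 6, 7]
5 → already a tail → [4, 5, 6, 7]
6 → already a tail → [4, 5, 6, 7]
7 → already a tail → [4, 5, 6, 7]
8 → extends → [4, 5, 6, 7, 8]
21 → extends → [4, 5, 6, 7, 8, 21]
Six tails, so the longest strictly increasing subsequence has length 6 (e.g. 4, 5, 6, 7, 8, 21).

6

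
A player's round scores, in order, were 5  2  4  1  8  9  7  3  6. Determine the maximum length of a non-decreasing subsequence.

4

Let dp[i] be the length of the longest such subsequence ending at index i:
i:     1 2 3 4 5 6 7 8 9
a[i]:  5 2 4 1 8 9 7 3 6
dp:    1 1 2 1 3 4 3 2 3
Maximum dp value is 4.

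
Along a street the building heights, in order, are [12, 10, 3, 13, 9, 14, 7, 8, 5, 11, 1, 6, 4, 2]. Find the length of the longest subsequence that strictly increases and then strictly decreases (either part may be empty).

inc[i] = longest strictly increasing subsequence ending at i; dec[i] = longest strictly decreasing subsequence starting at i:
i:      1  2  3  4  5  6  7  8  9 10 11 12 13 14
a[i]:  12 10  3 13  9 14  7  8  5 11  1  6  4  2
inc:    1  1  1  2  2  3  2  3  2  4  1  3  2  2
dec:    7  6  2  6  5  5  4  4  3  4  1  3  2  1
Best peak at i=1 (value 12): inc=1, dec=7, length 1+7−1 = 7.

7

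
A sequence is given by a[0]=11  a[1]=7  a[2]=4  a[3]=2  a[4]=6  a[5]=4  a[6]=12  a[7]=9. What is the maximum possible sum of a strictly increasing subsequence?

23

Let S[i] be the best sum of a strictly increasing subsequence ending at i:
i:      0  1  2  3  4  5  6  7
a[i]:  11  7  4  2  6  4 12  9
S:     11  7  4  2 10  6 23 19
Maximum is 23 (e.g. 11 + 12).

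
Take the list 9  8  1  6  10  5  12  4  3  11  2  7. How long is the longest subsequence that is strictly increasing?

4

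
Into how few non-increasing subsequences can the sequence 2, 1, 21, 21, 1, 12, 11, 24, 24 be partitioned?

Place each on the leftmost legal pile:
2 → new pile 1 (tops now [2])
1 → pile 1 (tops now [1])
21 → new pile 2 (tops now [1, 21])
21 → pile 2 (tops now [1, 21])
1 → pile 1 (tops now [1, 21])
12 → pile 2 (tops now [1, 12])
11 → pile 2 (tops now [1, 11])
24 → new pile 3 (tops now [1, 11, 24])
24 → pile 3 (tops now [1, 11, 24])
Three piles.

3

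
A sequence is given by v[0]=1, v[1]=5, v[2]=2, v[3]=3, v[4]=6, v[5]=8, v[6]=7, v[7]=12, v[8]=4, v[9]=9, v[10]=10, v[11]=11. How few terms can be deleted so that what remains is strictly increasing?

4

Fewest deletions = n − (longest strictly increasing subsequence).
i:      0  1  2  3  4  5  6  7  8  9 10 11
v[i]:   1  5  2  3  6  8  7 12  4  9 10 11
dp:     1  2  2  3  4  5  5  6  4  6  7  8
max dp = 8, so deletions = 12 − 8 = 4.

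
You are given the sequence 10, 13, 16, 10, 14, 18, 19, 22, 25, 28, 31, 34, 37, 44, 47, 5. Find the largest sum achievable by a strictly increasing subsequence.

344

Let S[i] be the best sum of a strictly increasing subsequence ending at i:
i:       1   2   3   4   5   6   7   8   9  10  11  12  13  14  15  16
a[i]:   10  13  16  10  14  18  19  22  25  28  31  34  37  44  47   5
S:      10  23  39  10  37  57  76  98 123 151 182 216 253 297 344   5
Maximum is 344 (e.g. 10 + 13 + 16 + 18 + 19 + 22 + 25 + 28 + 31 + 34 + 37 + 44 + 47).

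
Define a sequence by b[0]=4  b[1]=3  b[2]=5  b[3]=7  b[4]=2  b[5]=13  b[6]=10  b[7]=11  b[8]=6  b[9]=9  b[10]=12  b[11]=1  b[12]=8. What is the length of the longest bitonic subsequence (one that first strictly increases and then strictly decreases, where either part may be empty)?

inc[i] = longest strictly increasing subsequence ending at i; dec[i] = longest strictly decreasing subsequence starting at i:
i:      0  1  2  3  4  5  6  7  8  9 10 11 12
b[i]:   4  3  5  7  2 13 10 11  6  9 12  1  8
inc:    1  1  2  3  1  4  4  5  3  4  6  1  4
dec:    4  3  3  3  2  4  3  3  2  2  2  1  1
Best peak at i=5 (value 13): inc=4, dec=4, length 4+4−1 = 7.

7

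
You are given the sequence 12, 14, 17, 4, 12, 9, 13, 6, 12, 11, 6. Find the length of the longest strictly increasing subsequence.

Let dp[i] be the length of the longest such subsequence ending at index i:
i:      1  2  3  4  5  6  7  8  9 10 11
a[i]:  12 14 17  4 12  9 13  6 12 11  6
dp:     1  2  3  1  2  2  3  2  3  3  2
Maximum dp value is 3.

3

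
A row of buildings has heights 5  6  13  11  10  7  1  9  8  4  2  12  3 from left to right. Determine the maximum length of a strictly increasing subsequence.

5

Let dp[i] be the length of the longest such subsequence ending at index i:
i:      1  2  3  4  5  6  7  8  9 10 11 12 13
a[i]:   5  6 13 11 10  7  1  9  8  4  2 12  3
dp:     1  2  3  3  3  3  1  4  4  2  2  5  3
Maximum dp value is 5.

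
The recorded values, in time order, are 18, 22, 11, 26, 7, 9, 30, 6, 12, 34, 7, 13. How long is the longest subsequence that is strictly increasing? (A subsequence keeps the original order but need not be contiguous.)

Let dp[i] be the length of the longest such subsequence ending at index i:
i:      1  2  3  4  5  6  7  8  9 10 11 12
a[i]:  18 22 11 26  7  9 30  6 12 34  7 13
dp:     1  2  1  3  1  2  4  1  3  5  2  4
Maximum dp value is 5.

5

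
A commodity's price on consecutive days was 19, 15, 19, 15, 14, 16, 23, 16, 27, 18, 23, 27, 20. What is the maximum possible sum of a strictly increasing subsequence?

Let S[i] be the best sum of a strictly increasing subsequence ending at i:
i:      1  2  3  4  5  6  7  8  9 10 11 12 13
a[i]:  19 15 19 15 14 16 23 16 27 18 23 27 20
S:     19 15 34 15 14 31 57 31 84 49 72 99 69
Maximum is 99 (e.g. 15 + 16 + 18 + 23 + 27).

99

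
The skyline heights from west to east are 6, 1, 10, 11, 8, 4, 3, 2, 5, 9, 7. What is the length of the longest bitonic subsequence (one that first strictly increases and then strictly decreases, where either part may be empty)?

7

inc[i] = longest strictly increasing subsequence ending at i; dec[i] = longest strictly decreasing subsequence starting at i:
i:      1  2  3  4  5  6  7  8  9 10 11
a[i]:   6  1 10 11  8  4  3  2  5  9  7
inc:    1  1  2  3  2  2  2  2  3  4  4
dec:    4  1  5  5  4  3  2  1  1  2  1
Best peak at i=4 (value 11): inc=3, dec=5, length 3+5−1 = 7.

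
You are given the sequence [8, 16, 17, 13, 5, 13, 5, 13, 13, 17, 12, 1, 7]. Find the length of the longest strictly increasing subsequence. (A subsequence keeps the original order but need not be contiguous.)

3

Track the smallest tail for each achievable length (strict):
8 → extends → [8]
16 → extends → [8, 16]
17 → extends → [8, 16, 17]
13 → replaces 16 → [8, 13, 17]
5 → replaces 8 → [5, 13, 17]
13 → already a tail → [5, 13, 17]
5 → already a tail → [5, 13, 17]
13 → already a tail → [5, 13, 17]
13 → already a tail → [5, 13, 17]
17 → already a tail → [5, 13, 17]
12 → replaces 13 → [5, 12, 17]
1 → replaces 5 → [1, 12, 17]
7 → replaces 12 → [1, 7, 17]
Three tails, so the longest strictly increasing subsequence has length 3 (e.g. 8, 16, 17).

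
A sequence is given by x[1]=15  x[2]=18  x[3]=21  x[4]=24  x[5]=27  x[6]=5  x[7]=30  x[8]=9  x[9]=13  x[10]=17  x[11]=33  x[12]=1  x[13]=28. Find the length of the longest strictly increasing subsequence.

7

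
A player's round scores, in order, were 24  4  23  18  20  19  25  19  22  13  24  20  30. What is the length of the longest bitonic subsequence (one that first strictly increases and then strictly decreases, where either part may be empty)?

inc[i] = longest strictly increasing subsequence ending at i; dec[i] = longest strictly decreasing subsequence starting at i:
i:      1  2  3  4  5  6  7  8  9 10 11 12 13
a[i]:  24  4 23 18 20 19 25 19 22 13 24 20 30
inc:    1  1  2  2  3  3  4  3  4  2  5  4  6
dec:    5  1  4  2  3  2  3  2  2  1  2  1  1
Best peak at i=7 (value 25): inc=4, dec=3, length 4+3−1 = 6.

6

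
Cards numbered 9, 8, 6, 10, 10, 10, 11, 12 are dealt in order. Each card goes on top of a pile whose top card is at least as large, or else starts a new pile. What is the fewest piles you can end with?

4

Place each on the leftmost legal pile:
9 → new pile 1 (tops now [9])
8 → pile 1 (tops now [8])
6 → pile 1 (tops now [6])
10 → new pile 2 (tops now [6, 10])
10 → pile 2 (tops now [6, 10])
10 → pile 2 (tops now [6, 10])
11 → new pile 3 (tops now [6, 10, 11])
12 → new pile 4 (tops now [6, 10, 11, 12])
Four piles.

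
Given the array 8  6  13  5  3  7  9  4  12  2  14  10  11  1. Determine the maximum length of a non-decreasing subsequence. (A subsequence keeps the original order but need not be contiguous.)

5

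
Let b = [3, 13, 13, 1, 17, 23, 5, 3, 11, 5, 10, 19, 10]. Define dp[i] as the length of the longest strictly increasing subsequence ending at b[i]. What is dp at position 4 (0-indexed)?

dp[i] = 1 + max{dp[j] : j<i, b[j]<b[i]} (or 1 if no such j):
i:      0  1  2  3  4  5  6  7  8  9 10 11 12
b[i]:   3 13 13  1 17 23  5  3 11  5 10 19 10
dp:     1  2  2  1  3  4  2  2  3  3  4  5  4
At index 4 the value is 3.

3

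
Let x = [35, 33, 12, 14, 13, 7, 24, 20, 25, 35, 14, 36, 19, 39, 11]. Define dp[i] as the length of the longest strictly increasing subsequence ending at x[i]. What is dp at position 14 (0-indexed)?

2

dp[i] = 1 + max{dp[j] : j<i, x[j]<x[i]} (or 1 if no such j):
i:      0  1  2  3  4  5  6  7  8  9 10 11 12 13 14
x[i]:  35 33 12 14 13  7 24 20 25 35 14 36 19 39 11
dp:     1  1  1  2  2  1  3  3  4  5  3  6  4  7  2
At index 14 the value is 2.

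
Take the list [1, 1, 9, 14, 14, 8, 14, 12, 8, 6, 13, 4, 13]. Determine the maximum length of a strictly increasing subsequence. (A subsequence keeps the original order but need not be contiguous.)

Let dp[i] be the length of the longest such subsequence ending at index i:
i:      1  2  3  4  5  6  7  8  9 10 11 12 13
a[i]:   1  1  9 14 14  8 14 12  8  6 13  4 13
dp:     1  1  2  3  3  2  3  3  2  2  4  2  4
Maximum dp value is 4.

4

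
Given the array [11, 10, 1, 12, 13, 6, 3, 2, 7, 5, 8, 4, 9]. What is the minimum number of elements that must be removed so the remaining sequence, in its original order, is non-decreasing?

8

Fewest deletions = n − (longest non-decreasing subsequence).
i:      1  2  3  4  5  6  7  8  9 10 11 12 13
a[i]:  11 10  1 12 13  6  3  2  7  5  8  4  9
dp:     1  1  1  2  3  2  2  2  3  3  4  3  5
max dp = 5, so deletions = 13 − 5 = 8.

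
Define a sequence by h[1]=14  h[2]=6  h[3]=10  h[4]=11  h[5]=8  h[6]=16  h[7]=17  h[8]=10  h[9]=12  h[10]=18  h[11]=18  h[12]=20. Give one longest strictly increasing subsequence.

Patience tails give the LIS length; then backtrack through the dp parents:
14 → extends → [14]
6 → replaces 14 → [6]
10 → extends → [6, 10]
11 → extends → [6, 10, 11]
8 → replaces 10 → [6, 8, 11]
16 → extends → [6, 8, 11, 16]
17 → extends → [6, 8, 11, 16, 17]
10 → replaces 11 → [6, 8, 10, 16, 17]
12 → replaces 16 → [6, 8, 10, 12, 17]
18 → extends → [6, 8, 10, 12, 17, 18]
18 → already a tail → [6, 8, 10, 12, 17, 18]
20 → extends → [6, 8, 10, 12, 17, 18, 20]
Length 7; one witness is 6, 10, 11, 16, 17, 18, 20.

6, 10, 11, 16, 17, 18, 20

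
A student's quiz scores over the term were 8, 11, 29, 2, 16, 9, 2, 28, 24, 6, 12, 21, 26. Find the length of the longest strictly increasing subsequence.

5

Let dp[i] be the length of the longest such subsequence ending at index i:
i:      1  2  3  4  5  6  7  8  9 10 11 12 13
a[i]:   8 11 29  2 16  9  2 28 24  6 12 21 26
dp:     1  2  3  1  3  2  1  4  4  2  3  4  5
Maximum dp value is 5.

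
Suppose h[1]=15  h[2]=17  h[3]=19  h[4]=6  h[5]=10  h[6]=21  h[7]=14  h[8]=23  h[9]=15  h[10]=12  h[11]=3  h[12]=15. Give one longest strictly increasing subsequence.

Patience tails give the LIS length; then backtrack through the dp parents:
15 → extends → [15]
17 → extends → [15, 17]
19 → extends → [15, 17, 19]
6 → replaces 15 → [6, 17, 19]
10 → replaces 17 → [6, 10, 19]
21 → extends → [6, 10, 19, 21]
14 → replaces 19 → [6, 10, 14, 21]
23 → extends → [6, 10, 14, 21, 23]
15 → replaces 21 → [6, 10, 14, 15, 23]
12 → replaces 14 → [6, 10, 12, 15, 23]
3 → replaces 6 → [3, 10, 12, 15, 23]
15 → already a tail → [3, 10, 12, 15, 23]
Length 5; one witness is 15, 17, 19, 21, 23.

15, 17, 19, 21, 23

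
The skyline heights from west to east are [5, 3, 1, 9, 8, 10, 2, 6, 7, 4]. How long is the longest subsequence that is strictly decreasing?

Negate each value so 'decreasing' becomes 'increasing', then run patience tails on the negated sequence:
-5 → extends → [-5]
-3 → extends → [-5, -3]
-1 → extends → [-5, -3, -1]
-9 → replaces -5 → [-9, -3, -1]
-8 → replaces -3 → [-9, -8, -1]
-10 → replaces -9 → [-10, -8, -1]
-2 → replaces -1 → [-10, -8, -2]
-6 → replaces -2 → [-10, -8, -6]
-7 → replaces -6 → [-10, -8, -7]
-4 → extends → [-10, -8, -7, -4]
Four tails, so the longest strictly decreasing subsequence of the original has length 4.

4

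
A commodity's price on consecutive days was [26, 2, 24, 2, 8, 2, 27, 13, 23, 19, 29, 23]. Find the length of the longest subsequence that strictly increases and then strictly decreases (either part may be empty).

6

inc[i] = longest strictly increasing subsequence ending at i; dec[i] = longest strictly decreasing subsequence starting at i:
i:      1  2  3  4  5  6  7  8  9 10 11 12
a[i]:  26  2 24  2  8  2 27 13 23 19 29 23
inc:    1  1  2  1  2  1  3  3  4  4  5  5
dec:    4  1  3  1  2  1  3  1  2  1  2  1
Best peak at i=11 (value 29): inc=5, dec=2, length 5+2−1 = 6.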